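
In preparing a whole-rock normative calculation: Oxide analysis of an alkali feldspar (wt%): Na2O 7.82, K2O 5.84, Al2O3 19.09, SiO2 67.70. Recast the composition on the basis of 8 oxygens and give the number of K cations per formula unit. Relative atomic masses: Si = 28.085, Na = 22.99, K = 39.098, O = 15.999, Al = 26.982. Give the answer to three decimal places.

0.330 K apfu

7.82 wt% Na2O ÷ 61.979 g/mol = 0.12617 mol, giving 0.25234 Na and 0.12617 O.
5.84 wt% K2O ÷ 94.195 g/mol = 0.06200 mol, giving 0.12400 K and 0.06200 O.
19.09 wt% Al2O3 ÷ 101.961 g/mol = 0.18723 mol, giving 0.37446 Al and 0.56169 O.
67.70 wt% SiO2 ÷ 60.083 g/mol = 1.12677 mol, giving 1.12677 Si and 2.25354 O.
Oxygen sums to 3.00340; scaling by 8/3.00340 = 2.66365 puts the formula on 8 O.
K: 0.12400 × 2.66365 = 0.330 atoms per formula unit.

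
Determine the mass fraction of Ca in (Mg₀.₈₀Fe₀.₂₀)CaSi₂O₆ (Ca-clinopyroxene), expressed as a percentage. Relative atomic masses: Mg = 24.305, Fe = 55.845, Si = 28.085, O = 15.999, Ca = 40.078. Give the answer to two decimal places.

Molar mass of (Mg₀.₈₀Fe₀.₂₀)CaSi₂O₆: 0.80*24.305 + 0.20*55.845 + 1*40.078 + 2*28.085 + 6*15.999 = 222.855 g/mol.
Mass of Ca per formula unit: 1 × 40.078 = 40.078 g.
Weight fraction Ca = 40.078 / 222.855 = 0.1798.

17.98 wt%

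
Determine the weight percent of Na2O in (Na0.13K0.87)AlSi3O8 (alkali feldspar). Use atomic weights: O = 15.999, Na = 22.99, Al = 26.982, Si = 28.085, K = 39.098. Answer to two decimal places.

M((Na0.13K0.87)AlSi3O8) = 276.233 g/mol; M(Na2O) = 61.979 g/mol.
Moles Na2O per formula unit = 0.13 Na ÷ 2 = 0.0650.
Na2O fraction = (0.0650 × 61.979) / 276.233 = 4.029/276.233 = 0.0146.

1.46 wt%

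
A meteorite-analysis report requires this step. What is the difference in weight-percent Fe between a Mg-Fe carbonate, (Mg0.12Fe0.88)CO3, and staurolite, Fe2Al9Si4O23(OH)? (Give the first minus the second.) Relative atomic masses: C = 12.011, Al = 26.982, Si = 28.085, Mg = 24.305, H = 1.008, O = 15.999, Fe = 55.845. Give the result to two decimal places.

30.74 percentage points

First mineral: 49.144 g Fe in 112.068 g formula = 43.85 wt% Fe.
Second mineral: 111.690 g Fe in 851.852 g formula = 13.11 wt% Fe.
43.85% − 13.11% gives a difference of 30.74 percentage points.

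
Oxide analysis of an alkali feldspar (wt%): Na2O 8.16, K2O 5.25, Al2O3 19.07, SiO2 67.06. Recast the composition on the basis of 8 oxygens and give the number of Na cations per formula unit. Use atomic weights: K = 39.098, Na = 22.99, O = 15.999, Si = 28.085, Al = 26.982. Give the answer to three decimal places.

0.707 Na apfu

Na2O: 8.16/61.979 = 0.13166 mol → 0.26332 mol Na, 0.13166 mol O.
K2O: 5.25/94.195 = 0.05574 mol → 0.11148 mol K, 0.05574 mol O.
Al2O3: 19.07/101.961 = 0.18703 mol → 0.37406 mol Al, 0.56109 mol O.
SiO2: 67.06/60.083 = 1.11612 mol → 1.11612 mol Si, 2.23224 mol O.
Total oxygen = 2.98073 mol. Normalization factor = 8/2.98073 = 2.68391.
Na per 8 O = 0.26332 × 2.68391 = 0.707.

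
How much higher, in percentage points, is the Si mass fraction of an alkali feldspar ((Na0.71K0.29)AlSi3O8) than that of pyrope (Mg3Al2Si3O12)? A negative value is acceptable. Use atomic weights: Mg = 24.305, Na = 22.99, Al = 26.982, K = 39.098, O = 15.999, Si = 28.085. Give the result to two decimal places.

10.67 percentage points

M((Na0.71K0.29)AlSi3O8) = 266.890 g/mol, so wt% Si = 84.255/266.890 × 100 = 31.57%.
M(Mg3Al2Si3O12) = 403.122 g/mol, so wt% Si = 84.255/403.122 × 100 = 20.90%.
31.57 − 20.90 = 10.67 pp.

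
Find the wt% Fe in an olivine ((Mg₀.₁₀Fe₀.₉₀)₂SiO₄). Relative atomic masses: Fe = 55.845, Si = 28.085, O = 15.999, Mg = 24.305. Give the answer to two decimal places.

50.91 wt%

M((Mg₀.₁₀Fe₀.₉₀)₂SiO₄) = 197.463 g/mol.
Fe contributes 1.80 × 55.845 = 100.521 g per mole.
100.521/197.463 = 0.5091 → 50.91%.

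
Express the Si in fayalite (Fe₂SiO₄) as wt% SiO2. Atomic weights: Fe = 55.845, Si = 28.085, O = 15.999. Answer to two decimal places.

M(Fe₂SiO₄) = 203.771 g/mol; M(SiO2) = 60.083 g/mol.
Moles SiO2 per formula unit = 1 Si ÷ 1 = 1.0000.
SiO2 fraction = (1.0000 × 60.083) / 203.771 = 60.083/203.771 = 0.2949.

29.49 wt%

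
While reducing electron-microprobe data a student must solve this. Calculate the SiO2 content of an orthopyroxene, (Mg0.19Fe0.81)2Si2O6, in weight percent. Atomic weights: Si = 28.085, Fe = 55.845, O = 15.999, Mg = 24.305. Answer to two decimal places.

47.71 wt%

Molar mass of (Mg0.19Fe0.81)2Si2O6 = 0.38×24.305 + 1.62×55.845 + 2×28.085 + 6×15.999 = 251.869 g/mol.
Each formula unit contains 2 Si, equivalent to 2/1 = 2.0000 mol SiO2.
M(SiO2) = 1×28.085 + 2×15.999 = 60.083 g/mol.
Mass of SiO2 per formula unit = 2.0000 × 60.083 = 120.166 g.
SiO2 wt% = 120.166 / 251.869 × 100 = 47.71%.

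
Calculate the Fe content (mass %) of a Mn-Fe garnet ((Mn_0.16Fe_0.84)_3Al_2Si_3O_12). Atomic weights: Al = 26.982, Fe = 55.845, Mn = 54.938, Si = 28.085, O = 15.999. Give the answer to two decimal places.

Molar mass of (Mn_0.16Fe_0.84)_3Al_2Si_3O_12: 0.48*54.938 + 2.52*55.845 + 2*26.982 + 3*28.085 + 12*15.999 = 497.307 g/mol.
Mass of Fe per formula unit: 2.52 × 55.845 = 140.729 g.
Weight fraction Fe = 140.729 / 497.307 = 0.2830.

28.30 mass %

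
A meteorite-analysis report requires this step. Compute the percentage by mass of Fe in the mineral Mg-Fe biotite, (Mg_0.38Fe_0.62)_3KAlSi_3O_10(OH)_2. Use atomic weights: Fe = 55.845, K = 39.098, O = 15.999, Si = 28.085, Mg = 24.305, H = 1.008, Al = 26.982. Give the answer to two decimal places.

21.83 wt%

Formula mass = 1.14*24.305 + 1.86*55.845 + 1*39.098 + 1*26.982 + 3*28.085 + 12*15.999 + 2*1.008 = 475.918 g/mol, of which 103.872 g is Fe.
So Fe makes up 103.872/475.918 = 0.2183 of the mass, i.e. 21.83%.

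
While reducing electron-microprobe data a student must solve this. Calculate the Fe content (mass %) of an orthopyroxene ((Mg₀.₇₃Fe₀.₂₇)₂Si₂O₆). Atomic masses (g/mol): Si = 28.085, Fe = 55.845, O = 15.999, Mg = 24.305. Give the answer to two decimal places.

13.85 mass %

Molar mass of (Mg₀.₇₃Fe₀.₂₇)₂Si₂O₆: 1.46×24.305 + 0.54×55.845 + 2×28.085 + 6×15.999 = 217.806 g/mol.
Mass of Fe per formula unit: 0.54 × 55.845 = 30.156 g.
Weight fraction Fe = 30.156 / 217.806 = 0.1385.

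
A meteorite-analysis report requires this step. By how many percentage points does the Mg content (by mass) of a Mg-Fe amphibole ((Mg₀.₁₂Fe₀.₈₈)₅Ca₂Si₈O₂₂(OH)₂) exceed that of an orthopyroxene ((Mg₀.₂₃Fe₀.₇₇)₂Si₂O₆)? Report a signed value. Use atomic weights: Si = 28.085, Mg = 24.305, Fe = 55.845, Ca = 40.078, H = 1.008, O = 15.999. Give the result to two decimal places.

-2.95 percentage points

M((Mg₀.₁₂Fe₀.₈₈)₅Ca₂Si₈O₂₂(OH)₂) = 951.129 g/mol, so wt% Mg = 14.583/951.129 × 100 = 1.53%.
M((Mg₀.₂₃Fe₀.₇₇)₂Si₂O₆) = 249.346 g/mol, so wt% Mg = 11.180/249.346 × 100 = 4.48%.
1.53 − 4.48 = -2.95 pp.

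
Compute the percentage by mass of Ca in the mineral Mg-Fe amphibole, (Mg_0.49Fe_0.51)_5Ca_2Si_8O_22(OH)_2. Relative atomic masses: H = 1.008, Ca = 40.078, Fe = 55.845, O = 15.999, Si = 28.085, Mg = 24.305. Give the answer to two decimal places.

Formula mass = 2.45*24.305 + 2.55*55.845 + 2*40.078 + 8*28.085 + 24*15.999 + 2*1.008 = 892.780 g/mol, of which 80.156 g is Ca.
So Ca makes up 80.156/892.780 = 0.0898 of the mass, i.e. 8.98%.

8.98 wt%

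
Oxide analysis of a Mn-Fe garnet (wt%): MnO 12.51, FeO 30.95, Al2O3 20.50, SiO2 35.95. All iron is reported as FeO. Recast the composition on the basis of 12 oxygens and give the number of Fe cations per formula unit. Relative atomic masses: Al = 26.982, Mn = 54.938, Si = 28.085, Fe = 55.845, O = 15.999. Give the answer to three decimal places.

2.148 Fe apfu

MnO: 12.51/70.937 = 0.17635 mol → 0.17635 mol Mn, 0.17635 mol O.
FeO: 30.95/71.844 = 0.43079 mol → 0.43079 mol Fe, 0.43079 mol O.
Al2O3: 20.50/101.961 = 0.20106 mol → 0.40212 mol Al, 0.60318 mol O.
SiO2: 35.95/60.083 = 0.59834 mol → 0.59834 mol Si, 1.19668 mol O.
Total oxygen = 2.40700 mol. Normalization factor = 12/2.40700 = 4.98546.
Fe per 12 O = 0.43079 × 4.98546 = 2.148.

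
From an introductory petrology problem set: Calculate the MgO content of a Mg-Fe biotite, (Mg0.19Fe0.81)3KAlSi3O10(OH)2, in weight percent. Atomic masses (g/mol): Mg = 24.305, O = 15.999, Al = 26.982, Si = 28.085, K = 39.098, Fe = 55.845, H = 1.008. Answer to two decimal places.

4.65 wt%

Molar mass of (Mg0.19Fe0.81)3KAlSi3O10(OH)2 = 0.57·24.305 + 2.43·55.845 + 1·39.098 + 1·26.982 + 3·28.085 + 12·15.999 + 2·1.008 = 493.896 g/mol.
Each formula unit contains 0.57 Mg, equivalent to 0.57/1 = 0.5700 mol MgO.
M(MgO) = 1×24.305 + 1×15.999 = 40.304 g/mol.
Mass of MgO per formula unit = 0.5700 × 40.304 = 22.973 g.
MgO wt% = 22.973 / 493.896 × 100 = 4.65%.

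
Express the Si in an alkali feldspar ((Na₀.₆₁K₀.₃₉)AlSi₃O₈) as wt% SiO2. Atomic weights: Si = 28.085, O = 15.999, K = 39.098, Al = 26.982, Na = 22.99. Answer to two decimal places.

67.13 wt%

Formula mass = 268.501 g/mol.
3 Si → 3.0000 mol SiO2 per formula unit; M(SiO2) = 60.083, so SiO2 mass = 180.249 g.
180.249/268.501 × 100 = 67.13 wt%.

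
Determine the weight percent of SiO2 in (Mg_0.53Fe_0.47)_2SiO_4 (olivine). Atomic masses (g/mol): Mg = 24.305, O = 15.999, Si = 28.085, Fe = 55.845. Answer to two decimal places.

Formula mass = 170.339 g/mol.
1 Si → 1.0000 mol SiO2 per formula unit; M(SiO2) = 60.083, so SiO2 mass = 60.083 g.
60.083/170.339 × 100 = 35.27 wt%.

35.27 wt%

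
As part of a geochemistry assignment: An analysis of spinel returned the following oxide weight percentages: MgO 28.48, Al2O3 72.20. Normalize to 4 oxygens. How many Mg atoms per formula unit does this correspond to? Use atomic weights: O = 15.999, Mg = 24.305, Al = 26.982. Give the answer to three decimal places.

0.998 Mg apfu

MgO: 28.48/40.304 = 0.70663 mol → 0.70663 mol Mg, 0.70663 mol O.
Al2O3: 72.20/101.961 = 0.70811 mol → 1.41622 mol Al, 2.12433 mol O.
Total oxygen = 2.83096 mol. Normalization factor = 4/2.83096 = 1.41295.
Mg per 4 O = 0.70663 × 1.41295 = 0.998.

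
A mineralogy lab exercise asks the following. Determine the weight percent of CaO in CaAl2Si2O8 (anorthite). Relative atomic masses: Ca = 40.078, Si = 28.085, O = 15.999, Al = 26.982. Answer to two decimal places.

Formula mass = 278.204 g/mol.
1 Ca → 1.0000 mol CaO per formula unit; M(CaO) = 56.077, so CaO mass = 56.077 g.
56.077/278.204 × 100 = 20.16 wt%.

20.16 wt%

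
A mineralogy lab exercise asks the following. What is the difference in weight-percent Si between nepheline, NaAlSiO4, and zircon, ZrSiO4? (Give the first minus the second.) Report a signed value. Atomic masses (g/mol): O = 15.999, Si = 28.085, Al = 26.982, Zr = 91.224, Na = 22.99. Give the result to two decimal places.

M(NaAlSiO4) = 142.053 g/mol, so wt% Si = 28.085/142.053 × 100 = 19.77%.
M(ZrSiO4) = 183.305 g/mol, so wt% Si = 28.085/183.305 × 100 = 15.32%.
19.77 − 15.32 = 4.45 pp.

4.45 percentage points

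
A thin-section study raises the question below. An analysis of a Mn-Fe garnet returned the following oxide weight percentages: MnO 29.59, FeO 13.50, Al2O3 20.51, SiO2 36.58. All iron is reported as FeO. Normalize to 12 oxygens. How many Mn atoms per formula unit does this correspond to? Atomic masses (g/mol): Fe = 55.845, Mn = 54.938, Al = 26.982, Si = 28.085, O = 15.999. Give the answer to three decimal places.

2.063 Mn apfu

MnO (M=70.937): mol = 0.41713; Mn = 0.41713, O = 0.41713.
FeO (M=71.844): mol = 0.18791; Fe = 0.18791, O = 0.18791.
Al2O3 (M=101.961): mol = 0.20116; Al = 0.40232, O = 0.60348.
SiO2 (M=60.083): mol = 0.60882; Si = 0.60882, O = 1.21764.
ΣO = 2.42616; factor = 12/ΣO = 4.94609.
Mn apfu = 0.41713 × 4.94609 = 2.063.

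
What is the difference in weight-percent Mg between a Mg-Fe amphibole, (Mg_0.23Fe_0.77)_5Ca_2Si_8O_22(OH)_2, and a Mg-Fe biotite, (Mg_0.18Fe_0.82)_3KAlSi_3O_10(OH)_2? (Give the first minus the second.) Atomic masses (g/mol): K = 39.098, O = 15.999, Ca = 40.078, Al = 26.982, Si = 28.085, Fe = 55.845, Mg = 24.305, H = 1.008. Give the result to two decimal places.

Mg in (Mg_0.23Fe_0.77)_5Ca_2Si_8O_22(OH)_2: molar mass 933.782 g/mol; 1.15×24.305 = 27.951 g → 2.99 wt%.
Mg in (Mg_0.18Fe_0.82)_3KAlSi_3O_10(OH)_2: molar mass 494.842 g/mol; 0.54×24.305 = 13.125 g → 2.65 wt%.
Difference = 2.99 − 2.65 = 0.34 percentage points.

0.34 percentage points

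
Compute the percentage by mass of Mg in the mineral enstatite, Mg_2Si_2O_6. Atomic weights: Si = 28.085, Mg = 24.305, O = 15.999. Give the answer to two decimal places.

24.21 wt%

Formula mass = 2×24.305 + 2×28.085 + 6×15.999 = 200.774 g/mol, of which 48.610 g is Mg.
So Mg makes up 48.610/200.774 = 0.2421 of the mass, i.e. 24.21%.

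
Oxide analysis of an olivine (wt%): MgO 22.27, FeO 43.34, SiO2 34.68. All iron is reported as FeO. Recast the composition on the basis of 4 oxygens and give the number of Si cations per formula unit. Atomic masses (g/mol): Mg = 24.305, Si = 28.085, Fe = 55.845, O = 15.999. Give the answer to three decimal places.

MgO: 22.27/40.304 = 0.55255 mol → 0.55255 mol Mg, 0.55255 mol O.
FeO: 43.34/71.844 = 0.60325 mol → 0.60325 mol Fe, 0.60325 mol O.
SiO2: 34.68/60.083 = 0.57720 mol → 0.57720 mol Si, 1.15440 mol O.
Total oxygen = 2.31020 mol. Normalization factor = 4/2.31020 = 1.73145.
Si per 4 O = 0.57720 × 1.73145 = 0.999.

0.999 Si apfu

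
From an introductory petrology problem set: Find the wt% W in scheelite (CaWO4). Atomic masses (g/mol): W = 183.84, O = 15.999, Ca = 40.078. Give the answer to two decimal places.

63.85 mass %

Formula mass = 1·40.078 + 1·183.84 + 4·15.999 = 287.914 g/mol, of which 183.840 g is W.
So W makes up 183.840/287.914 = 0.6385 of the mass, i.e. 63.85%.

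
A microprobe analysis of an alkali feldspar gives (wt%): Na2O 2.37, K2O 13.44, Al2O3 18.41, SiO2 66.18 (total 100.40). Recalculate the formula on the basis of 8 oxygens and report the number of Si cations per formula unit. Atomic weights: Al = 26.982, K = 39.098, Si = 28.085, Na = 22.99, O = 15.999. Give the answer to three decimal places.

Na2O: 2.37/61.979 = 0.03824 mol → 0.07648 mol Na, 0.03824 mol O.
K2O: 13.44/94.195 = 0.14268 mol → 0.28536 mol K, 0.14268 mol O.
Al2O3: 18.41/101.961 = 0.18056 mol → 0.36112 mol Al, 0.54168 mol O.
SiO2: 66.18/60.083 = 1.10148 mol → 1.10148 mol Si, 2.20296 mol O.
Total oxygen = 2.92556 mol. Normalization factor = 8/2.92556 = 2.73452.
Si per 8 O = 1.10148 × 2.73452 = 3.012.

3.012 Si apfu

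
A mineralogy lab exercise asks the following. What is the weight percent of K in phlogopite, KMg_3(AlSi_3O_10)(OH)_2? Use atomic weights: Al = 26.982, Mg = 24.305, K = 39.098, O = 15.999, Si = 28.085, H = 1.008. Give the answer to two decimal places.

9.37 weight percent

Formula mass = 1·39.098 + 3·24.305 + 1·26.982 + 3·28.085 + 12·15.999 + 2·1.008 = 417.254 g/mol, of which 39.098 g is K.
So K makes up 39.098/417.254 = 0.0937 of the mass, i.e. 9.37%.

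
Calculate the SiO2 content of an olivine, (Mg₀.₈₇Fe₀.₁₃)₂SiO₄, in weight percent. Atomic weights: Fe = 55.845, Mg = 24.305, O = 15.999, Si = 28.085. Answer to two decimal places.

40.35 wt%

Formula mass = 148.891 g/mol.
1 Si → 1.0000 mol SiO2 per formula unit; M(SiO2) = 60.083, so SiO2 mass = 60.083 g.
60.083/148.891 × 100 = 40.35 wt%.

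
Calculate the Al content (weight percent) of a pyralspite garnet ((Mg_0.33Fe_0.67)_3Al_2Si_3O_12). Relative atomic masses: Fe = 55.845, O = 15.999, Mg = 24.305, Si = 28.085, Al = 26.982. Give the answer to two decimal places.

11.57 weight percent

Formula mass = 0.99*24.305 + 2.01*55.845 + 2*26.982 + 3*28.085 + 12*15.999 = 466.517 g/mol, of which 53.964 g is Al.
So Al makes up 53.964/466.517 = 0.1157 of the mass, i.e. 11.57%.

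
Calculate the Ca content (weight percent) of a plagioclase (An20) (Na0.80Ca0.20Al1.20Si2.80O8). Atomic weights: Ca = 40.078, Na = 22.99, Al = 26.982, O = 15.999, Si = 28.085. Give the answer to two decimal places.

Formula mass = 0.80×22.99 + 0.20×40.078 + 1.20×26.982 + 2.80×28.085 + 8×15.999 = 265.416 g/mol, of which 8.016 g is Ca.
So Ca makes up 8.016/265.416 = 0.0302 of the mass, i.e. 3.02%.

3.02 weight percent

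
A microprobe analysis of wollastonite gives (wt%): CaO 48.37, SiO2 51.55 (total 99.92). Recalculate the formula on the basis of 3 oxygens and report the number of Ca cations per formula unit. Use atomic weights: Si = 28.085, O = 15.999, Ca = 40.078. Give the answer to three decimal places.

CaO (M=56.077): mol = 0.86256; Ca = 0.86256, O = 0.86256.
SiO2 (M=60.083): mol = 0.85798; Si = 0.85798, O = 1.71596.
ΣO = 2.57852; factor = 3/ΣO = 1.16346.
Ca apfu = 0.86256 × 1.16346 = 1.004.

1.004 Ca apfu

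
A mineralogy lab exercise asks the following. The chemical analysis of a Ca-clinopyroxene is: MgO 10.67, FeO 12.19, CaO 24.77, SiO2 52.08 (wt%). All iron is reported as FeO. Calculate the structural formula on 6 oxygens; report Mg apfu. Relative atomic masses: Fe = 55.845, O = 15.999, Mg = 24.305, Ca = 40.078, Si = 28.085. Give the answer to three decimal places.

0.609 Mg apfu

MgO: 10.67/40.304 = 0.26474 mol → 0.26474 mol Mg, 0.26474 mol O.
FeO: 12.19/71.844 = 0.16967 mol → 0.16967 mol Fe, 0.16967 mol O.
CaO: 24.77/56.077 = 0.44171 mol → 0.44171 mol Ca, 0.44171 mol O.
SiO2: 52.08/60.083 = 0.86680 mol → 0.86680 mol Si, 1.73360 mol O.
Total oxygen = 2.60972 mol. Normalization factor = 6/2.60972 = 2.29910.
Mg per 6 O = 0.26474 × 2.29910 = 0.609.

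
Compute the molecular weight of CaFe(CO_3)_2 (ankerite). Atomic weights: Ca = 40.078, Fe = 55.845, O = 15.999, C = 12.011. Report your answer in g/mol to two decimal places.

The formula mass is the sum 1×40.078 + 1×55.845 + 2×12.011 + 6×15.999.

215.94 g/mol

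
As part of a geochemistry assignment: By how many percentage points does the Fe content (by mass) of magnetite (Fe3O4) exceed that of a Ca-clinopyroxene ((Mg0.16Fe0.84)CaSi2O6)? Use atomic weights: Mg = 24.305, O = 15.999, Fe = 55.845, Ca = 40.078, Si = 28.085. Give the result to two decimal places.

Fe in Fe3O4: molar mass 231.531 g/mol; 3×55.845 = 167.535 g → 72.36 wt%.
Fe in (Mg0.16Fe0.84)CaSi2O6: molar mass 243.041 g/mol; 0.84×55.845 = 46.910 g → 19.30 wt%.
Difference = 72.36 − 19.30 = 53.06 percentage points.

53.06 percentage points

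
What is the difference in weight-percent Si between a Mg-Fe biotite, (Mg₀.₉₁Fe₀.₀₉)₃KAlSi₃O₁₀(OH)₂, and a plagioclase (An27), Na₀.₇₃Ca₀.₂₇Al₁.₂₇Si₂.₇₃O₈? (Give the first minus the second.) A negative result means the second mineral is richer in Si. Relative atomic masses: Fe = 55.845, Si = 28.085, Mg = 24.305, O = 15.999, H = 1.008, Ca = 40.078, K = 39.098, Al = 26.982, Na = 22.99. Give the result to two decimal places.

-8.98 percentage points

M((Mg₀.₉₁Fe₀.₀₉)₃KAlSi₃O₁₀(OH)₂) = 425.770 g/mol, so wt% Si = 84.255/425.770 × 100 = 19.79%.
M(Na₀.₇₃Ca₀.₂₇Al₁.₂₇Si₂.₇₃O₈) = 266.535 g/mol, so wt% Si = 76.672/266.535 × 100 = 28.77%.
19.79 − 28.77 = -8.98 pp.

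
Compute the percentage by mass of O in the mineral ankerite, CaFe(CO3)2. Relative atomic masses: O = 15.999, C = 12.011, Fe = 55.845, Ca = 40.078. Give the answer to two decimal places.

Molar mass of CaFe(CO3)2: 1*40.078 + 1*55.845 + 2*12.011 + 6*15.999 = 215.939 g/mol.
Mass of O per formula unit: 6 × 15.999 = 95.994 g.
Weight fraction O = 95.994 / 215.939 = 0.4445.

44.45 weight percent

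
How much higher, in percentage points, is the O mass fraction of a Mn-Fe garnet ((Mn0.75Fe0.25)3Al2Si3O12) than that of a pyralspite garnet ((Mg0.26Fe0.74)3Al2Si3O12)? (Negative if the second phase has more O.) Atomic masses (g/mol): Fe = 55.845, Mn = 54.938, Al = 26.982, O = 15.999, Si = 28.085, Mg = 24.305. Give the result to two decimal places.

O in (Mn0.75Fe0.25)3Al2Si3O12: molar mass 495.701 g/mol; 12×15.999 = 191.988 g → 38.73 wt%.
O in (Mg0.26Fe0.74)3Al2Si3O12: molar mass 473.141 g/mol; 12×15.999 = 191.988 g → 40.58 wt%.
Difference = 38.73 − 40.58 = -1.85 percentage points.

-1.85 percentage points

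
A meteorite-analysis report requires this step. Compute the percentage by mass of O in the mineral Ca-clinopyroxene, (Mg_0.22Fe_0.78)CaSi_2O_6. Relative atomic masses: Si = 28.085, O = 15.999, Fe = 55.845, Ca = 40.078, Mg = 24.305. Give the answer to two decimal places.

M((Mg_0.22Fe_0.78)CaSi_2O_6) = 241.148 g/mol.
O contributes 6 × 15.999 = 95.994 g per mole.
95.994/241.148 = 0.3981 → 39.81%.

39.81 weight percent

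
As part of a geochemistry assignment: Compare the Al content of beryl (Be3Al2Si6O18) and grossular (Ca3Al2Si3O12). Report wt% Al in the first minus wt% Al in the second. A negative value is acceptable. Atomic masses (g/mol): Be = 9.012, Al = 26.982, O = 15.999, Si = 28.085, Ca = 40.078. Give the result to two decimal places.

First mineral: 53.964 g Al in 537.492 g formula = 10.04 wt% Al.
Second mineral: 53.964 g Al in 450.441 g formula = 11.98 wt% Al.
10.04% − 11.98% gives a difference of -1.94 percentage points.

-1.94 percentage points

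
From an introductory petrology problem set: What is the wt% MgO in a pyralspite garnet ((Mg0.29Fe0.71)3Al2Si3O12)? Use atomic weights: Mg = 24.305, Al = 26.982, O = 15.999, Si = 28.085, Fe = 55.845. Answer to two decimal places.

Molar mass of (Mg0.29Fe0.71)3Al2Si3O12 = 0.87·24.305 + 2.13·55.845 + 2·26.982 + 3·28.085 + 12·15.999 = 470.302 g/mol.
Each formula unit contains 0.87 Mg, equivalent to 0.87/1 = 0.8700 mol MgO.
M(MgO) = 1×24.305 + 1×15.999 = 40.304 g/mol.
Mass of MgO per formula unit = 0.8700 × 40.304 = 35.064 g.
MgO wt% = 35.064 / 470.302 × 100 = 7.46%.

7.46 wt%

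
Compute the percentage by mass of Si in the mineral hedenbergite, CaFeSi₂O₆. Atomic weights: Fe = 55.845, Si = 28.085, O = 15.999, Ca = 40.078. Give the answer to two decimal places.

M(CaFeSi₂O₆) = 248.087 g/mol.
Si contributes 2 × 28.085 = 56.170 g per mole.
56.170/248.087 = 0.2264 → 22.64%.

22.64 mass %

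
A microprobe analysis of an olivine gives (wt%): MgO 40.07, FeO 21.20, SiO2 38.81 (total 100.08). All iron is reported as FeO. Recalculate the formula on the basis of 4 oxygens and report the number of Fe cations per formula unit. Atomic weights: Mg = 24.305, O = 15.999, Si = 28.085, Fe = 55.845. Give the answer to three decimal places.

0.457 Fe apfu

40.07 wt% MgO ÷ 40.304 g/mol = 0.99419 mol, giving 0.99419 Mg and 0.99419 O.
21.20 wt% FeO ÷ 71.844 g/mol = 0.29508 mol, giving 0.29508 Fe and 0.29508 O.
38.81 wt% SiO2 ÷ 60.083 g/mol = 0.64594 mol, giving 0.64594 Si and 1.29188 O.
Oxygen sums to 2.58115; scaling by 4/2.58115 = 1.54970 puts the formula on 4 O.
Fe: 0.29508 × 1.54970 = 0.457 atoms per formula unit.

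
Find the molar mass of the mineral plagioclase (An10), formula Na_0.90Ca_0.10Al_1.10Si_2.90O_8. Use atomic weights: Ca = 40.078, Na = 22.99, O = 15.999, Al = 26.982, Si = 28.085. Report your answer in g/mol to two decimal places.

Na: 0.90 × 22.99 = 20.6910
Ca: 0.10 × 40.078 = 4.0078
Al: 1.10 × 26.982 = 29.6802
Si: 2.90 × 28.085 = 81.4465
O: 8 × 15.999 = 127.9920
Summing the contributions gives the formula mass.

263.82 g/mol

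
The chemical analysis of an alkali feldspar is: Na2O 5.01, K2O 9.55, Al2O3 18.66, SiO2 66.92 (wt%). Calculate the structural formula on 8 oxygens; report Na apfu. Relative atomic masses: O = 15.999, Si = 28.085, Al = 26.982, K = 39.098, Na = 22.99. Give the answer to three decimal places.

0.437 Na apfu

Na2O (M=61.979): mol = 0.08083; Na = 0.16166, O = 0.08083.
K2O (M=94.195): mol = 0.10139; K = 0.20278, O = 0.10139.
Al2O3 (M=101.961): mol = 0.18301; Al = 0.36602, O = 0.54903.
SiO2 (M=60.083): mol = 1.11379; Si = 1.11379, O = 2.22758.
ΣO = 2.95883; factor = 8/ΣO = 2.70377.
Na apfu = 0.16166 × 2.70377 = 0.437.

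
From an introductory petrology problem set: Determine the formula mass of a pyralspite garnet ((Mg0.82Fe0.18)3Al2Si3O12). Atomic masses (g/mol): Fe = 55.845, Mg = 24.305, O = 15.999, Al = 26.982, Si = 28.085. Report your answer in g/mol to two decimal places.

420.15 g/mol

M = 2.46*24.305 + 0.54*55.845 + 2*26.982 + 3*28.085 + 12*15.999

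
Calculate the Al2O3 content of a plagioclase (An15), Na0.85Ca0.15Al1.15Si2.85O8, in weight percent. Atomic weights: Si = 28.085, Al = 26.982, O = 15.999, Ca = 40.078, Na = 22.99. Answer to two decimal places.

Molar mass of Na0.85Ca0.15Al1.15Si2.85O8 = 0.85×22.99 + 0.15×40.078 + 1.15×26.982 + 2.85×28.085 + 8×15.999 = 264.617 g/mol.
Each formula unit contains 1.15 Al, equivalent to 1.15/2 = 0.5750 mol Al2O3.
M(Al2O3) = 2×26.982 + 3×15.999 = 101.961 g/mol.
Mass of Al2O3 per formula unit = 0.5750 × 101.961 = 58.628 g.
Al2O3 wt% = 58.628 / 264.617 × 100 = 22.16%.

22.16 wt%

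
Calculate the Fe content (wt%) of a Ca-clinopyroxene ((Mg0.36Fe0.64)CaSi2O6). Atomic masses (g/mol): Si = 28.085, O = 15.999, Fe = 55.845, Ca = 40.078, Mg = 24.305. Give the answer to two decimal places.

Formula mass = 0.36*24.305 + 0.64*55.845 + 1*40.078 + 2*28.085 + 6*15.999 = 236.733 g/mol, of which 35.741 g is Fe.
So Fe makes up 35.741/236.733 = 0.1510 of the mass, i.e. 15.10%.

15.10 wt%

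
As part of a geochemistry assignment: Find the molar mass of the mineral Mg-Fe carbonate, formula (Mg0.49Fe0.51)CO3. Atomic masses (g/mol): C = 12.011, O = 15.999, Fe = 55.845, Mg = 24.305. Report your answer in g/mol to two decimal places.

M = 0.49·24.305 + 0.51·55.845 + 1·12.011 + 3·15.999

100.40 g/mol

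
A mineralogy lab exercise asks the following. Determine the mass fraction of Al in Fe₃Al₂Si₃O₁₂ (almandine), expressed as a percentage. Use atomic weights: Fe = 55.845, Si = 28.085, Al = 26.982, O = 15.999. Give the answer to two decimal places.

M(Fe₃Al₂Si₃O₁₂) = 497.742 g/mol.
Al contributes 2 × 26.982 = 53.964 g per mole.
53.964/497.742 = 0.1084 → 10.84%.

10.84 weight percent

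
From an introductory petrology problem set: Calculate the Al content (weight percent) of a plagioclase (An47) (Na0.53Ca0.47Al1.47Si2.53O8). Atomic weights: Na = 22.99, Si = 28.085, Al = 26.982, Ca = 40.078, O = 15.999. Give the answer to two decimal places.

14.70 weight percent

Molar mass of Na0.53Ca0.47Al1.47Si2.53O8: 0.53·22.99 + 0.47·40.078 + 1.47·26.982 + 2.53·28.085 + 8·15.999 = 269.732 g/mol.
Mass of Al per formula unit: 1.47 × 26.982 = 39.664 g.
Weight fraction Al = 39.664 / 269.732 = 0.1470.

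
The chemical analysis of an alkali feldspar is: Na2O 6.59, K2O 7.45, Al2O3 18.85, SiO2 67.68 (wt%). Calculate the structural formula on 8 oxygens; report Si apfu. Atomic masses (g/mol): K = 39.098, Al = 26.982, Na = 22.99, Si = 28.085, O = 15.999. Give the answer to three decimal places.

3.011 Si apfu

Na2O (M=61.979): mol = 0.10633; Na = 0.21266, O = 0.10633.
K2O (M=94.195): mol = 0.07909; K = 0.15818, O = 0.07909.
Al2O3 (M=101.961): mol = 0.18487; Al = 0.36974, O = 0.55461.
SiO2 (M=60.083): mol = 1.12644; Si = 1.12644, O = 2.25288.
ΣO = 2.99291; factor = 8/ΣO = 2.67298.
Si apfu = 1.12644 × 2.67298 = 3.011.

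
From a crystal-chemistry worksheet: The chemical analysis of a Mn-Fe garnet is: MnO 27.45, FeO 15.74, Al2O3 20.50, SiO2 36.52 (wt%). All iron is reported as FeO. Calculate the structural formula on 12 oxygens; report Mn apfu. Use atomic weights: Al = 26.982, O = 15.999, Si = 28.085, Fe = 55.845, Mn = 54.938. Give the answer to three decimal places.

1.915 Mn apfu

27.45 wt% MnO ÷ 70.937 g/mol = 0.38696 mol, giving 0.38696 Mn and 0.38696 O.
15.74 wt% FeO ÷ 71.844 g/mol = 0.21909 mol, giving 0.21909 Fe and 0.21909 O.
20.50 wt% Al2O3 ÷ 101.961 g/mol = 0.20106 mol, giving 0.40212 Al and 0.60318 O.
36.52 wt% SiO2 ÷ 60.083 g/mol = 0.60783 mol, giving 0.60783 Si and 1.21566 O.
Oxygen sums to 2.42489; scaling by 12/2.42489 = 4.94868 puts the formula on 12 O.
Mn: 0.38696 × 4.94868 = 1.915 atoms per formula unit.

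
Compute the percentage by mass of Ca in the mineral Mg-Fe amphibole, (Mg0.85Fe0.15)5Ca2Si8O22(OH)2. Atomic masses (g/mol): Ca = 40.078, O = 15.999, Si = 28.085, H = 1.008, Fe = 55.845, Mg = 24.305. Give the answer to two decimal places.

Molar mass of (Mg0.85Fe0.15)5Ca2Si8O22(OH)2: 4.25·24.305 + 0.75·55.845 + 2·40.078 + 8·28.085 + 24·15.999 + 2·1.008 = 836.008 g/mol.
Mass of Ca per formula unit: 2 × 40.078 = 80.156 g.
Weight fraction Ca = 80.156 / 836.008 = 0.0959.

9.59 mass %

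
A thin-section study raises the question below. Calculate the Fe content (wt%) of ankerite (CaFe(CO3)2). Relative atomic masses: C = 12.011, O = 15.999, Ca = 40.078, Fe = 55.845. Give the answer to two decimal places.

Formula mass = 1×40.078 + 1×55.845 + 2×12.011 + 6×15.999 = 215.939 g/mol, of which 55.845 g is Fe.
So Fe makes up 55.845/215.939 = 0.2586 of the mass, i.e. 25.86%.

25.86 wt%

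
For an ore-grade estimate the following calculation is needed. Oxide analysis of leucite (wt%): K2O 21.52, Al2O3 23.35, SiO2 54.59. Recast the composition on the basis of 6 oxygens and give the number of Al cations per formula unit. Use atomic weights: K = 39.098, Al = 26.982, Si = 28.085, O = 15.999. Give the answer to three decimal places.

1.006 Al apfu

K2O: 21.52/94.195 = 0.22846 mol → 0.45692 mol K, 0.22846 mol O.
Al2O3: 23.35/101.961 = 0.22901 mol → 0.45802 mol Al, 0.68703 mol O.
SiO2: 54.59/60.083 = 0.90858 mol → 0.90858 mol Si, 1.81716 mol O.
Total oxygen = 2.73265 mol. Normalization factor = 6/2.73265 = 2.19567.
Al per 6 O = 0.45802 × 2.19567 = 1.006.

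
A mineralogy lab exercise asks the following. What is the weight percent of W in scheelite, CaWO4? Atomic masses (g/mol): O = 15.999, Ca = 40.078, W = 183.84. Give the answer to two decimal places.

M(CaWO4) = 287.914 g/mol.
W contributes 1 × 183.84 = 183.840 g per mole.
183.840/287.914 = 0.6385 → 63.85%.

63.85 weight percent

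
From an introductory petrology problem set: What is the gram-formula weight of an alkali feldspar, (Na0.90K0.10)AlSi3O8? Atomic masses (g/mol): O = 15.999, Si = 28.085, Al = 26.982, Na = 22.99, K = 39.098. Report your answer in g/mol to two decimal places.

263.83 g/mol

Na: 0.90 × 22.99 = 20.6910
K: 0.10 × 39.098 = 3.9098
Al: 1 × 26.982 = 26.9820
Si: 3 × 28.085 = 84.2550
O: 8 × 15.999 = 127.9920
Summing the contributions gives the formula mass.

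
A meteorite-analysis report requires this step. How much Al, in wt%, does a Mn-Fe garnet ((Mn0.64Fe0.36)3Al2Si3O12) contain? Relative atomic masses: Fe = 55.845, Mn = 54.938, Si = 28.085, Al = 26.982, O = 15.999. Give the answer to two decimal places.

M((Mn0.64Fe0.36)3Al2Si3O12) = 496.001 g/mol.
Al contributes 2 × 26.982 = 53.964 g per mole.
53.964/496.001 = 0.1088 → 10.88%.

10.88 wt%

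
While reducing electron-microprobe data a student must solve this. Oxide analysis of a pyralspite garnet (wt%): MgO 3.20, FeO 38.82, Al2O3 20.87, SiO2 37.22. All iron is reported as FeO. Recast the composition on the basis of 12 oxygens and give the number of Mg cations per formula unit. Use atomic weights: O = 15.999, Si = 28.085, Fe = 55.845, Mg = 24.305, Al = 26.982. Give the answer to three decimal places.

0.385 Mg apfu

3.20 wt% MgO ÷ 40.304 g/mol = 0.07940 mol, giving 0.07940 Mg and 0.07940 O.
38.82 wt% FeO ÷ 71.844 g/mol = 0.54034 mol, giving 0.54034 Fe and 0.54034 O.
20.87 wt% Al2O3 ÷ 101.961 g/mol = 0.20469 mol, giving 0.40938 Al and 0.61407 O.
37.22 wt% SiO2 ÷ 60.083 g/mol = 0.61948 mol, giving 0.61948 Si and 1.23896 O.
Oxygen sums to 2.47277; scaling by 12/2.47277 = 4.85286 puts the formula on 12 O.
Mg: 0.07940 × 4.85286 = 0.385 atoms per formula unit.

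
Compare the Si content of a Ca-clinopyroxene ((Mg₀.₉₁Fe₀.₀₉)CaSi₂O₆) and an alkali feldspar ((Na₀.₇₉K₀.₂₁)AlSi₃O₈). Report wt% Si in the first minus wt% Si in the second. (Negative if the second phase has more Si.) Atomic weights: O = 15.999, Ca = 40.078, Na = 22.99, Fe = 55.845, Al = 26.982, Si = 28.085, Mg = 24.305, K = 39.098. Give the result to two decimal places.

First mineral: 56.170 g Si in 219.386 g formula = 25.60 wt% Si.
Second mineral: 84.255 g Si in 265.602 g formula = 31.72 wt% Si.
25.60% − 31.72% gives a difference of -6.12 percentage points.

-6.12 percentage points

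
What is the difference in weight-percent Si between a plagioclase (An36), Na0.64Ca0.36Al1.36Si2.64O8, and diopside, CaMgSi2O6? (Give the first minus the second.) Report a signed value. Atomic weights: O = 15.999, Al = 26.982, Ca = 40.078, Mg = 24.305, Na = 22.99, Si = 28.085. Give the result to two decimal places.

1.73 percentage points

Si in Na0.64Ca0.36Al1.36Si2.64O8: molar mass 267.974 g/mol; 2.64×28.085 = 74.144 g → 27.67 wt%.
Si in CaMgSi2O6: molar mass 216.547 g/mol; 2×28.085 = 56.170 g → 25.94 wt%.
Difference = 27.67 − 25.94 = 1.73 percentage points.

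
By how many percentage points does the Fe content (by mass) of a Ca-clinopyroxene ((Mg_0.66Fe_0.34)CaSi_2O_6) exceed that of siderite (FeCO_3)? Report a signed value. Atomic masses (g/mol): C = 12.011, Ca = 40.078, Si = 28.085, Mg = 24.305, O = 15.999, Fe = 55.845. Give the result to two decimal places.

Fe in (Mg_0.66Fe_0.34)CaSi_2O_6: molar mass 227.271 g/mol; 0.34×55.845 = 18.987 g → 8.35 wt%.
Fe in FeCO_3: molar mass 115.853 g/mol; 1×55.845 = 55.845 g → 48.20 wt%.
Difference = 8.35 − 48.20 = -39.85 percentage points.

-39.85 percentage points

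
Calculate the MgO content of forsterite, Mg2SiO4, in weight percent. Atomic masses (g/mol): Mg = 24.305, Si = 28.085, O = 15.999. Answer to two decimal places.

57.29 wt%

M(Mg2SiO4) = 140.691 g/mol; M(MgO) = 40.304 g/mol.
Moles MgO per formula unit = 2 Mg ÷ 1 = 2.0000.
MgO fraction = (2.0000 × 40.304) / 140.691 = 80.608/140.691 = 0.5729.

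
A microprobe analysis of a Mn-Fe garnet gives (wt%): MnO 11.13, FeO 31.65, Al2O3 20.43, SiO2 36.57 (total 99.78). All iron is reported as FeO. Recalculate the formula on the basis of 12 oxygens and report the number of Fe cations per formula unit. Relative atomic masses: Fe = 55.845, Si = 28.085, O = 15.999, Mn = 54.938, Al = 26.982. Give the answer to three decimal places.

11.13 wt% MnO ÷ 70.937 g/mol = 0.15690 mol, giving 0.15690 Mn and 0.15690 O.
31.65 wt% FeO ÷ 71.844 g/mol = 0.44054 mol, giving 0.44054 Fe and 0.44054 O.
20.43 wt% Al2O3 ÷ 101.961 g/mol = 0.20037 mol, giving 0.40074 Al and 0.60111 O.
36.57 wt% SiO2 ÷ 60.083 g/mol = 0.60866 mol, giving 0.60866 Si and 1.21732 O.
Oxygen sums to 2.41587; scaling by 12/2.41587 = 4.96715 puts the formula on 12 O.
Fe: 0.44054 × 4.96715 = 2.188 atoms per formula unit.

2.188 Fe apfu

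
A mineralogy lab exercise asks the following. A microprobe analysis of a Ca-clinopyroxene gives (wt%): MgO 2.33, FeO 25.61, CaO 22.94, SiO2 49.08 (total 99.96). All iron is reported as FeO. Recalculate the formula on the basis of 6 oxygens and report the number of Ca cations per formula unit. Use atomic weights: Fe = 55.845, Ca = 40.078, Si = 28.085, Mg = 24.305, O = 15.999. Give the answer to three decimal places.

0.999 Ca apfu

2.33 wt% MgO ÷ 40.304 g/mol = 0.05781 mol, giving 0.05781 Mg and 0.05781 O.
25.61 wt% FeO ÷ 71.844 g/mol = 0.35647 mol, giving 0.35647 Fe and 0.35647 O.
22.94 wt% CaO ÷ 56.077 g/mol = 0.40908 mol, giving 0.40908 Ca and 0.40908 O.
49.08 wt% SiO2 ÷ 60.083 g/mol = 0.81687 mol, giving 0.81687 Si and 1.63374 O.
Oxygen sums to 2.45710; scaling by 6/2.45710 = 2.44190 puts the formula on 6 O.
Ca: 0.40908 × 2.44190 = 0.999 atoms per formula unit.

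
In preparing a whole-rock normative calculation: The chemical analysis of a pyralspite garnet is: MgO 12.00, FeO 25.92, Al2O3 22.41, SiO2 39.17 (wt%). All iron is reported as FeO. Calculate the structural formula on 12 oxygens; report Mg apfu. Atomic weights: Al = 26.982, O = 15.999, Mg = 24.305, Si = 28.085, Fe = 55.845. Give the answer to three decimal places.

MgO: 12.00/40.304 = 0.29774 mol → 0.29774 mol Mg, 0.29774 mol O.
FeO: 25.92/71.844 = 0.36078 mol → 0.36078 mol Fe, 0.36078 mol O.
Al2O3: 22.41/101.961 = 0.21979 mol → 0.43958 mol Al, 0.65937 mol O.
SiO2: 39.17/60.083 = 0.65193 mol → 0.65193 mol Si, 1.30386 mol O.
Total oxygen = 2.62175 mol. Normalization factor = 12/2.62175 = 4.57710.
Mg per 12 O = 0.29774 × 4.57710 = 1.363.

1.363 Mg apfu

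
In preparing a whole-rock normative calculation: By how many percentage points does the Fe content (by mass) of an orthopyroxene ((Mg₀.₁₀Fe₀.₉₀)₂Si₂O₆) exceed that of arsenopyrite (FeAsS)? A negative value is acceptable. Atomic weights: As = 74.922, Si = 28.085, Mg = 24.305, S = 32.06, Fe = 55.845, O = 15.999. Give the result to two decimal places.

4.73 percentage points

M((Mg₀.₁₀Fe₀.₉₀)₂Si₂O₆) = 257.546 g/mol, so wt% Fe = 100.521/257.546 × 100 = 39.03%.
M(FeAsS) = 162.827 g/mol, so wt% Fe = 55.845/162.827 × 100 = 34.30%.
39.03 − 34.30 = 4.73 pp.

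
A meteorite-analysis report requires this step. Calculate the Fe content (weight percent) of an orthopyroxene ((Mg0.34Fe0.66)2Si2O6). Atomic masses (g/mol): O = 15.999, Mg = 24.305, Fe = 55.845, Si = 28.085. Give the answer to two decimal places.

Formula mass = 0.68*24.305 + 1.32*55.845 + 2*28.085 + 6*15.999 = 242.407 g/mol, of which 73.715 g is Fe.
So Fe makes up 73.715/242.407 = 0.3041 of the mass, i.e. 30.41%.

30.41 weight percent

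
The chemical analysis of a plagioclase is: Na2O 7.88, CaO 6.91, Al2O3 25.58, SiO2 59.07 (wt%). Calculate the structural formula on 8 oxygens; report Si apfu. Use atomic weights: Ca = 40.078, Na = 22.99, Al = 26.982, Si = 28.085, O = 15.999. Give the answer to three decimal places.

2.649 Si apfu

7.88 wt% Na2O ÷ 61.979 g/mol = 0.12714 mol, giving 0.25428 Na and 0.12714 O.
6.91 wt% CaO ÷ 56.077 g/mol = 0.12322 mol, giving 0.12322 Ca and 0.12322 O.
25.58 wt% Al2O3 ÷ 101.961 g/mol = 0.25088 mol, giving 0.50176 Al and 0.75264 O.
59.07 wt% SiO2 ÷ 60.083 g/mol = 0.98314 mol, giving 0.98314 Si and 1.96628 O.
Oxygen sums to 2.96928; scaling by 8/2.96928 = 2.69426 puts the formula on 8 O.
Si: 0.98314 × 2.69426 = 2.649 atoms per formula unit.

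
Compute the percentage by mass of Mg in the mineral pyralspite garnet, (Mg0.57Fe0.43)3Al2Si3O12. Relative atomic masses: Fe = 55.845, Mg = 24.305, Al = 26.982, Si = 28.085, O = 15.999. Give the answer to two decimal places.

9.36 weight percent

M((Mg0.57Fe0.43)3Al2Si3O12) = 443.809 g/mol.
Mg contributes 1.71 × 24.305 = 41.562 g per mole.
41.562/443.809 = 0.0936 → 9.36%.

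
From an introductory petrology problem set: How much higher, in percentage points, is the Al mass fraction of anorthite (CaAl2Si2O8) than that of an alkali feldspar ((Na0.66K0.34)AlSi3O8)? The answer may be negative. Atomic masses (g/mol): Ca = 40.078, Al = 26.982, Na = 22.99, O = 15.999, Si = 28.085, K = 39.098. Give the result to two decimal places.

Al in CaAl2Si2O8: molar mass 278.204 g/mol; 2×26.982 = 53.964 g → 19.40 wt%.
Al in (Na0.66K0.34)AlSi3O8: molar mass 267.696 g/mol; 1×26.982 = 26.982 g → 10.08 wt%.
Difference = 19.40 − 10.08 = 9.32 percentage points.

9.32 percentage points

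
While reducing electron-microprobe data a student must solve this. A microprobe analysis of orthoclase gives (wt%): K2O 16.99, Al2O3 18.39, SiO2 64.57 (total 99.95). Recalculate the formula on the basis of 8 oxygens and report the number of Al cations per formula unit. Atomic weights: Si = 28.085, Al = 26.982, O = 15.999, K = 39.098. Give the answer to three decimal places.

1.005 Al apfu

16.99 wt% K2O ÷ 94.195 g/mol = 0.18037 mol, giving 0.36074 K and 0.18037 O.
18.39 wt% Al2O3 ÷ 101.961 g/mol = 0.18036 mol, giving 0.36072 Al and 0.54108 O.
64.57 wt% SiO2 ÷ 60.083 g/mol = 1.07468 mol, giving 1.07468 Si and 2.14936 O.
Oxygen sums to 2.87081; scaling by 8/2.87081 = 2.78667 puts the formula on 8 O.
Al: 0.36072 × 2.78667 = 1.005 atoms per formula unit.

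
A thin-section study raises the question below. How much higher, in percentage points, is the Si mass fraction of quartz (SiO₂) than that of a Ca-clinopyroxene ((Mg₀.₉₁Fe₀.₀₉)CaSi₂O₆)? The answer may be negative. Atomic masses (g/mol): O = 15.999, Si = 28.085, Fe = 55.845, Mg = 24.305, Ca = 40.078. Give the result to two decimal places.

21.14 percentage points

M(SiO₂) = 60.083 g/mol, so wt% Si = 28.085/60.083 × 100 = 46.74%.
M((Mg₀.₉₁Fe₀.₀₉)CaSi₂O₆) = 219.386 g/mol, so wt% Si = 56.170/219.386 × 100 = 25.60%.
46.74 − 25.60 = 21.14 pp.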